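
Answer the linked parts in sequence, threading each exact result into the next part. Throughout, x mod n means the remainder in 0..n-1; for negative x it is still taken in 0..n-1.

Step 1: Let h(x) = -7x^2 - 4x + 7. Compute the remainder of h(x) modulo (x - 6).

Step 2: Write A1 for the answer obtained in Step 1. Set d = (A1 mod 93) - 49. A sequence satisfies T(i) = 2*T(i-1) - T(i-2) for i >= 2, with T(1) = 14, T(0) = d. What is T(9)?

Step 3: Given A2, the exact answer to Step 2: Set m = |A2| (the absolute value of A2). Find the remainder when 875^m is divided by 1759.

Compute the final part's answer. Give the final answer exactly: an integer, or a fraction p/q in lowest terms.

1364

Step 1: remainder = value at the root: -7*(6)^2 - 4*(6)^1 + 7 = (-252) + (-24) + (7) = -269; answer -269
Step 2: A1 = -269; d = -39; T(2) = 2*(14) - 1*(-39) = 67; iterating: T(2)=67, T(3)=120, T(4)=173, T(5)=226, T(6)=279, T(7)=332, T(8)=385, T(9)=438; answer 438
Step 3: A2 = 438; m = 438; squarings mod 1759: 875^1=875, 875^2=460, 875^4=520, 875^8=1273, 875^16=490, 875^32=876, 875^64=452, 875^128=260, 875^256=758; 875^438 = 875^2 * 875^4 * 875^16 * 875^32 * 875^128 * 875^256 = 1364 (mod 1759); answer 1364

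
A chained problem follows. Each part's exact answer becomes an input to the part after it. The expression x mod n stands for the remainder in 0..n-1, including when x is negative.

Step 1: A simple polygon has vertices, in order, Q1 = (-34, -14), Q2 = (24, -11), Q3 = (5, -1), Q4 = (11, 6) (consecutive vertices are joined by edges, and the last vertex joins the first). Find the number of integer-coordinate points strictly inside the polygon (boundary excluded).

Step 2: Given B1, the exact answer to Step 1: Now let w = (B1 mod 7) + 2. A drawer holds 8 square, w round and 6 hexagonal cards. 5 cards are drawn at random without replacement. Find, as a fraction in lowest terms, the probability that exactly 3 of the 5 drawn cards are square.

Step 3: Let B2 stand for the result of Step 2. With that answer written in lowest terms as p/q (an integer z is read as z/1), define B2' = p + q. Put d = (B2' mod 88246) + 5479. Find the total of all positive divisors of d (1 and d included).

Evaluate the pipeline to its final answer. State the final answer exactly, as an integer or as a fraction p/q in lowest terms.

Step 1: cross terms: (-34*-11 - 24*-14)=710, (24*-1 - 5*-11)=31, (5*6 - 11*-1)=41, (11*-14 - -34*6)=50; twice the area = |832| = 832; area = 416; boundary points = 1 + 1 + 1 + 5 = 8; strictly interior points = area - boundary/2 + 1 = 413; answer 413
Step 2: B1 = 413; w = 2; total draws C(16,5) = 4368; favorable C(8,3)*C(8,2) = 1568; P = 14/39; answer 14/39
Step 3: B2 = 14/39; threaded value p + q = 53; d = 5532; 5532 = 2^2 * 3 * 461; sigma = (1 + 2 + 4) * (1 + 3) * (1 + 461) = 7 * 4 * 462 = 12936; answer 12936

12936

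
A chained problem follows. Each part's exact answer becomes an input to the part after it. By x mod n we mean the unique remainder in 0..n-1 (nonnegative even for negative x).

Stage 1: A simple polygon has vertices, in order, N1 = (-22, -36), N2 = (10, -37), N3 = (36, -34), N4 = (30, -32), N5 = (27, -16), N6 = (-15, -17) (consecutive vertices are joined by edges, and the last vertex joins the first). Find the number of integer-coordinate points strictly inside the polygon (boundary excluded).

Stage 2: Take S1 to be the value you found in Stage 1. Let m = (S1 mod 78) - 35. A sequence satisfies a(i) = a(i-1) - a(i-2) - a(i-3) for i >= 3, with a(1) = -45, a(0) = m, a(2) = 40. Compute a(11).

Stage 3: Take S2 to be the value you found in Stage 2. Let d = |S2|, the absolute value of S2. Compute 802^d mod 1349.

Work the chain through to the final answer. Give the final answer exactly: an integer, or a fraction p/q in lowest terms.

Stage 1: cross terms: (-22*-37 - 10*-36)=1174, (10*-34 - 36*-37)=992, (36*-32 - 30*-34)=-132, (30*-16 - 27*-32)=384, (27*-17 - -15*-16)=-699, (-15*-36 - -22*-17)=166; twice the area = |1885| = 1885; area = 1885/2; boundary points = 1 + 1 + 2 + 1 + 1 + 1 = 7; strictly interior points = area - boundary/2 + 1 = 940; answer 940
Stage 2: S1 = 940; m = -31; a(3) = 1*(40) - 1*(-45) - 1*(-31) = 116; iterating: a(3)=116, a(4)=121, a(5)=-35, a(6)=-272, a(7)=-358, a(8)=-51, a(9)=579, a(10)=988, a(11)=460; answer 460
Stage 3: S2 = 460; d = 460; squarings mod 1349: 802^1=802, 802^2=1080, 802^4=864, 802^8=499, 802^16=785, 802^32=1081, 802^64=327, 802^128=358, 802^256=9; 802^460 = 802^4 * 802^8 * 802^64 * 802^128 * 802^256 = 1239 (mod 1349); answer 1239

1239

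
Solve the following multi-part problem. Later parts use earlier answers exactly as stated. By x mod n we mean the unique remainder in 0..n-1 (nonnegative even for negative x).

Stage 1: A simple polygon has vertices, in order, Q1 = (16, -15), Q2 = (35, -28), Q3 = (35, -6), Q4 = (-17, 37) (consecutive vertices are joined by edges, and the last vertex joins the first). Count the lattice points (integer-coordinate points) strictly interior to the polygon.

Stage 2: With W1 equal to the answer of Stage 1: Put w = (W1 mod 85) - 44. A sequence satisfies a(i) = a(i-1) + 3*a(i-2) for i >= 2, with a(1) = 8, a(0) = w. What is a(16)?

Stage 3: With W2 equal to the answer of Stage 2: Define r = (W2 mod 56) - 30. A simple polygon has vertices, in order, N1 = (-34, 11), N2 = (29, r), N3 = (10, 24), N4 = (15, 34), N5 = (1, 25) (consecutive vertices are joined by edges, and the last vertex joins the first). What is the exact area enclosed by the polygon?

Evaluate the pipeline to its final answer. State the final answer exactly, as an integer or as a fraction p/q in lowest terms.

Stage 1: cross terms: (16*-28 - 35*-15)=77, (35*-6 - 35*-28)=770, (35*37 - -17*-6)=1193, (-17*-15 - 16*37)=-337; twice the area = |1703| = 1703; area = 1703/2; boundary points = 1 + 22 + 1 + 1 = 25; strictly interior points = area - boundary/2 + 1 = 840; answer 840
Stage 2: W1 = 840; w = 31; a(2) = 1*(8) + 3*(31) = 101; iterating: a(2)=101, a(3)=125, a(4)=428, a(5)=803, a(6)=2087, a(7)=4496, a(8)=10757, a(9)=24245, a(10)=56516, a(11)=129251, a(12)=298799, a(13)=686552, a(14)=1582949, a(15)=3642605, a(16)=8391452; answer 8391452
Stage 3: W2 = 8391452; r = -10; cross terms: (-34*-10 - 29*11)=21, (29*24 - 10*-10)=796, (10*34 - 15*24)=-20, (15*25 - 1*34)=341, (1*11 - -34*25)=861; twice the area = |1999| = 1999; area = 1999/2; answer 1999/2

1999/2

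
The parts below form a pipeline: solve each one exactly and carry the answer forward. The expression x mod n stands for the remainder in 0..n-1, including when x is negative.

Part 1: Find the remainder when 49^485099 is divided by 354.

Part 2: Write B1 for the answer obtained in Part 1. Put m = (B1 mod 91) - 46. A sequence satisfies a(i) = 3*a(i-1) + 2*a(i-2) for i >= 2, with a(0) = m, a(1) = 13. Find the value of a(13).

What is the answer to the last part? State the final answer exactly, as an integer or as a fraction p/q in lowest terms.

Part 1: squarings mod 354: 49^1=49, 49^2=277, 49^4=265, 49^8=133, 49^16=343, 49^32=121, 49^64=127, 49^128=199, 49^256=307, 49^512=85, 49^1024=145, 49^2048=139, 49^4096=205, 49^8192=253, 49^16384=289, 49^32768=331, 49^65536=175, 49^131072=181, 49^262144=193; 49^485099 = 49^1 * 49^2 * 49^8 * 49^32 * 49^64 * 49^128 * 49^512 * 49^1024 * 49^8192 * 49^16384 * 49^65536 * 49^131072 * 49^262144 = 343 (mod 354); answer 343
Part 2: B1 = 343; m = 24; a(2) = 3*(13) + 2*(24) = 87; iterating: a(2)=87, a(3)=287, a(4)=1035, a(5)=3679, a(6)=13107, a(7)=46679, a(8)=166251, a(9)=592111, a(10)=2108835, a(11)=7510727, a(12)=26749851, a(13)=95271007; answer 95271007

95271007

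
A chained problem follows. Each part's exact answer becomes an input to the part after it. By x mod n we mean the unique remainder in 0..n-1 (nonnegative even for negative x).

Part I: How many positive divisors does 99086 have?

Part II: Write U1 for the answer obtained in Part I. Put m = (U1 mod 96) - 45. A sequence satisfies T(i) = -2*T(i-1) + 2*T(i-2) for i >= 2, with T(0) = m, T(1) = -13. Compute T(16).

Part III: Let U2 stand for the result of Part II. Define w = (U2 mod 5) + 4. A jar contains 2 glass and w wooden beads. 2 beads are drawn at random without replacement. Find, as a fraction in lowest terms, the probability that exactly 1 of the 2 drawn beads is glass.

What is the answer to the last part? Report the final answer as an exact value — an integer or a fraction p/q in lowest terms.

8/15

Part I: 99086 = 2 * 13 * 37 * 103; number of divisors = (1+1) * (1+1) * (1+1) * (1+1) = 16; answer 16
Part II: U1 = 16; m = -29; T(2) = -2*(-13) + 2*(-29) = -32; iterating: T(2)=-32, T(3)=38, T(4)=-140, T(5)=356, T(6)=-992, T(7)=2696, T(8)=-7376, T(9)=20144, T(10)=-55040, T(11)=150368, T(12)=-410816, T(13)=1122368, T(14)=-3066368, T(15)=8377472, T(16)=-22887680; answer -22887680
Part III: U2 = -22887680; w = 4; total draws C(6,2) = 15; favorable C(2,1)*C(4,1) = 8; P = 8/15; answer 8/15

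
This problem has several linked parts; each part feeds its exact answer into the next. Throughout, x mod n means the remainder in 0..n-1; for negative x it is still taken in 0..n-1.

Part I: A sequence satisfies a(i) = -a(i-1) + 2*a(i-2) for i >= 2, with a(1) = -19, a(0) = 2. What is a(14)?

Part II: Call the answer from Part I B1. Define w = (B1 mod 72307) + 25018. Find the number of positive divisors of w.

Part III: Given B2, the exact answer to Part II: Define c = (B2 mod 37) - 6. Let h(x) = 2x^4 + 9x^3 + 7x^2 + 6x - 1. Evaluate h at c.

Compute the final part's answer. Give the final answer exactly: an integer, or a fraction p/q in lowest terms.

143

Part I: a(2) = -1*(-19) + 2*(2) = 23; iterating: a(2)=23, a(3)=-61, a(4)=107, a(5)=-229, a(6)=443, a(7)=-901, a(8)=1787, a(9)=-3589, a(10)=7163, a(11)=-14341, a(12)=28667, a(13)=-57349, a(14)=114683; answer 114683
Part II: B1 = 114683; w = 67394; 67394 = 2 * 31 * 1087; number of divisors = (1+1) * (1+1) * (1+1) = 8; answer 8
Part III: B2 = 8; c = 2; 2*(2)^4 + 9*(2)^3 + 7*(2)^2 + 6*(2)^1 - 1 = (32) + (72) + (28) + (12) + (-1) = 143; answer 143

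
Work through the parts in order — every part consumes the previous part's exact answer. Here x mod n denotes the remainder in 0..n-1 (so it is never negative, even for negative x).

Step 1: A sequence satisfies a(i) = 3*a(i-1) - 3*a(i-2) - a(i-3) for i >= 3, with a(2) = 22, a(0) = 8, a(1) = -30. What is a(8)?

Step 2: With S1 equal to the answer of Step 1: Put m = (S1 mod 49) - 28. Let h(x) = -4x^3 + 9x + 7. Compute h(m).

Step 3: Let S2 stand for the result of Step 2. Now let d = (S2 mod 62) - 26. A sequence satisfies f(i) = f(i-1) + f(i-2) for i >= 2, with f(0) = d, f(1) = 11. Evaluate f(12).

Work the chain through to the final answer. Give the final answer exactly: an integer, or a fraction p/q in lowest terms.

-463

Step 1: a(3) = 3*(22) - 3*(-30) - 1*(8) = 148; iterating: a(3)=148, a(4)=408, a(5)=758, a(6)=902, a(7)=24, a(8)=-3392; answer -3392
Step 2: S1 = -3392; m = 10; -4*(10)^3 + 9*(10)^1 + 7 = (-4000) + (90) + (7) = -3903; answer -3903
Step 3: S2 = -3903; d = -23; f(2) = 1*(11) + 1*(-23) = -12; iterating: f(2)=-12, f(3)=-1, f(4)=-13, f(5)=-14, f(6)=-27, f(7)=-41, f(8)=-68, f(9)=-109, f(10)=-177, f(11)=-286, f(12)=-463; answer -463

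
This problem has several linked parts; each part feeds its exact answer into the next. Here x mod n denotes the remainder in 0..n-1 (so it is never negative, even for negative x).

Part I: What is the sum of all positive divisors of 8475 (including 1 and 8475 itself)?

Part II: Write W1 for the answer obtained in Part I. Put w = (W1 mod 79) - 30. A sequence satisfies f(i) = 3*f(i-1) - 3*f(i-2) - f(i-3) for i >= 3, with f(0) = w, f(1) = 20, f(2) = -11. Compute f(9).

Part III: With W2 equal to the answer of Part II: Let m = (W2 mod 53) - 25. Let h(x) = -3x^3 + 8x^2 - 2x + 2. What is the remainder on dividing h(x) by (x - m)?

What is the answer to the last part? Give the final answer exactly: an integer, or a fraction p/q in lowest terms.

4985

Part I: 8475 = 3 * 5^2 * 113; sigma = (1 + 3) * (1 + 5 + 25) * (1 + 113) = 4 * 31 * 114 = 14136; answer 14136
Part II: W1 = 14136; w = 44; f(3) = 3*(-11) - 3*(20) - 1*(44) = -137; iterating: f(3)=-137, f(4)=-398, f(5)=-772, f(6)=-985, f(7)=-241, f(8)=3004, f(9)=10720; answer 10720
Part III: W2 = 10720; m = -11; remainder = value at the root: -3*(-11)^3 + 8*(-11)^2 - 2*(-11)^1 + 2 = (3993) + (968) + (22) + (2) = 4985; answer 4985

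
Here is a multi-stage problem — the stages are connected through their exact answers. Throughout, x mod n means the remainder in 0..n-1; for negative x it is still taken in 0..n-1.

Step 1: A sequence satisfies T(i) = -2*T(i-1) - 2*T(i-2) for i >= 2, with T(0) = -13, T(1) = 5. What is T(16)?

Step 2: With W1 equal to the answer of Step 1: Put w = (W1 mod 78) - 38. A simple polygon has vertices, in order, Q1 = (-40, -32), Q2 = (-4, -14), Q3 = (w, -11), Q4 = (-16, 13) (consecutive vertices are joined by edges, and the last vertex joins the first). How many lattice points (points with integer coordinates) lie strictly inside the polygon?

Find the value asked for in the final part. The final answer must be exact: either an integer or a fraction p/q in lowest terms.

492

Step 1: T(2) = -2*(5) - 2*(-13) = 16; iterating: T(2)=16, T(3)=-42, T(4)=52, T(5)=-20, T(6)=-64, T(7)=168, T(8)=-208, T(9)=80, T(10)=256, T(11)=-672, T(12)=832, T(13)=-320, T(14)=-1024, T(15)=2688, T(16)=-3328; answer -3328
Step 2: W1 = -3328; w = -12; cross terms: (-40*-14 - -4*-32)=432, (-4*-11 - -12*-14)=-124, (-12*13 - -16*-11)=-332, (-16*-32 - -40*13)=1032; twice the area = |1008| = 1008; area = 504; boundary points = 18 + 1 + 4 + 3 = 26; strictly interior points = area - boundary/2 + 1 = 492; answer 492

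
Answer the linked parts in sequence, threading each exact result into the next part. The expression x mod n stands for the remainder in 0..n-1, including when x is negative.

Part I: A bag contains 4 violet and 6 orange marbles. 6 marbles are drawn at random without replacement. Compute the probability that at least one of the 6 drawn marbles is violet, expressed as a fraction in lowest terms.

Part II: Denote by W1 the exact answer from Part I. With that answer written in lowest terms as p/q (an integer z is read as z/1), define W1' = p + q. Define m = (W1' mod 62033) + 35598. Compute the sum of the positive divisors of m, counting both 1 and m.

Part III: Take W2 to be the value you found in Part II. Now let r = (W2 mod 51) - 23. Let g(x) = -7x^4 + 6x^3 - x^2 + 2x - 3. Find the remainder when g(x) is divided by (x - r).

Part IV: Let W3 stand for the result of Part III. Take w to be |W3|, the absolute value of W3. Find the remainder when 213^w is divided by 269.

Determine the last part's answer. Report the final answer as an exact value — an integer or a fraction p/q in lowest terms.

Part I: total draws C(10,6) = 210; complement C(6,6) = 1; favorable 210 - 1 = 209; P = 209/210; answer 209/210
Part II: W1 = 209/210; threaded value p + q = 419; m = 36017; 36017 is prime, so its only divisors are 1 and 36017; sigma = 1 + 36017 = 36018; answer 36018
Part III: W2 = 36018; r = -11; remainder = value at the root: -7*(-11)^4 + 6*(-11)^3 - 1*(-11)^2 + 2*(-11)^1 - 3 = (-102487) + (-7986) + (-121) + (-22) + (-3) = -110619; answer -110619
Part IV: W3 = -110619; w = 110619; squarings mod 269: 213^1=213, 213^2=177, 213^4=125, 213^8=23, 213^16=260, 213^32=81, 213^64=105, 213^128=265, 213^256=16, 213^512=256, 213^1024=169, 213^2048=47, 213^4096=57, 213^8192=21, 213^16384=172, 213^32768=263, 213^65536=36; 213^110619 = 213^1 * 213^2 * 213^8 * 213^16 * 213^4096 * 213^8192 * 213^32768 * 213^65536 = 177 (mod 269); answer 177

177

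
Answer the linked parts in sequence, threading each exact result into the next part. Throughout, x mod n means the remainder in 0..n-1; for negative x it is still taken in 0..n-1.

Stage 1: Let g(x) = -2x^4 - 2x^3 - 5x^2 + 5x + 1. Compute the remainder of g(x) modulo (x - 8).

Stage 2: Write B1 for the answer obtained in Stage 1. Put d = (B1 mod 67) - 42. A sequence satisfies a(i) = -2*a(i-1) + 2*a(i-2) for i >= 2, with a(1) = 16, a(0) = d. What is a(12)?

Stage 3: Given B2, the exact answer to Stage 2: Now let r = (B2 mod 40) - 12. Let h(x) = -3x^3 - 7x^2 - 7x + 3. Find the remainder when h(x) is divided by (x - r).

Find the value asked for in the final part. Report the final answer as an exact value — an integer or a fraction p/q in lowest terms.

111

Stage 1: remainder = value at the root: -2*(8)^4 - 2*(8)^3 - 5*(8)^2 + 5*(8)^1 + 1 = (-8192) + (-1024) + (-320) + (40) + (1) = -9495; answer -9495
Stage 2: B1 = -9495; d = -23; a(2) = -2*(16) + 2*(-23) = -78; iterating: a(2)=-78, a(3)=188, a(4)=-532, a(5)=1440, a(6)=-3944, a(7)=10768, a(8)=-29424, a(9)=80384, a(10)=-219616, a(11)=600000, a(12)=-1639232; answer -1639232
Stage 3: B2 = -1639232; r = -4; remainder = value at the root: -3*(-4)^3 - 7*(-4)^2 - 7*(-4)^1 + 3 = (192) + (-112) + (28) + (3) = 111; answer 111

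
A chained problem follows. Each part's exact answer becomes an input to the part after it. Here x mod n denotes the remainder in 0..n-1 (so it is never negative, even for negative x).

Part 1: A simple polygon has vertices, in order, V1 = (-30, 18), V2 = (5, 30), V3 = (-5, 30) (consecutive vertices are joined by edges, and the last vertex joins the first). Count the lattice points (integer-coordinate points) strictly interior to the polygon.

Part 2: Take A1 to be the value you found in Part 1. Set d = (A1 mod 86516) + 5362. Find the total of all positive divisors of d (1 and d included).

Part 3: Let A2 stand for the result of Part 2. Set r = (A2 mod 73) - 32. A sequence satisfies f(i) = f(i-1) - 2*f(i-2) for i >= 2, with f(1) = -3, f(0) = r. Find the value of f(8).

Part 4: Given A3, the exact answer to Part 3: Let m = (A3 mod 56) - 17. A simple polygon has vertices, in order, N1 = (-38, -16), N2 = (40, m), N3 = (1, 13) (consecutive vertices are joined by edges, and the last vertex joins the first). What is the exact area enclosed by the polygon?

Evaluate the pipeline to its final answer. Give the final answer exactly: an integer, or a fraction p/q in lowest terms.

Part 1: cross terms: (-30*30 - 5*18)=-990, (5*30 - -5*30)=300, (-5*18 - -30*30)=810; twice the area = |120| = 120; area = 60; boundary points = 1 + 10 + 1 = 12; strictly interior points = area - boundary/2 + 1 = 55; answer 55
Part 2: A1 = 55; d = 5417; 5417 is prime, so its only divisors are 1 and 5417; sigma = 1 + 5417 = 5418; answer 5418
Part 3: A2 = 5418; r = -16; f(2) = 1*(-3) - 2*(-16) = 29; iterating: f(2)=29, f(3)=35, f(4)=-23, f(5)=-93, f(6)=-47, f(7)=139, f(8)=233; answer 233
Part 4: A3 = 233; m = -8; cross terms: (-38*-8 - 40*-16)=944, (40*13 - 1*-8)=528, (1*-16 - -38*13)=478; twice the area = |1950| = 1950; area = 975; answer 975

975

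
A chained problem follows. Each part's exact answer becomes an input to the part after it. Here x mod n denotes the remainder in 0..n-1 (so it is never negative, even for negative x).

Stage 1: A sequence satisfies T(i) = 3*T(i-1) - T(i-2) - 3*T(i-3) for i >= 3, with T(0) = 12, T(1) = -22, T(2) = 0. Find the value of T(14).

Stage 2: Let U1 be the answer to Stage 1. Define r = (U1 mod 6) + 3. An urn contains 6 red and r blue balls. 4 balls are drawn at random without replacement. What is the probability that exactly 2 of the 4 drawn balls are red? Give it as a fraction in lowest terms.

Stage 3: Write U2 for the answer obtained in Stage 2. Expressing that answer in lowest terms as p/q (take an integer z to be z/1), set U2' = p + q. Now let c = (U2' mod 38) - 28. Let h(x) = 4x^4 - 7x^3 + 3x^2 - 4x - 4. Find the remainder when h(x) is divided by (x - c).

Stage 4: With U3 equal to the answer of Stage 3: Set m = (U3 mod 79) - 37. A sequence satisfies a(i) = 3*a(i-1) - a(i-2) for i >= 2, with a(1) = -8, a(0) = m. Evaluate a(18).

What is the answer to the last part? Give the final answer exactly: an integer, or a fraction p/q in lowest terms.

-33899511

Stage 1: T(3) = 3*(0) - 1*(-22) - 3*(12) = -14; iterating: T(3)=-14, T(4)=24, T(5)=86, T(6)=276, T(7)=670, T(8)=1476, T(9)=2930, T(10)=5304, T(11)=8554, T(12)=11568, T(13)=10238, T(14)=-6516; answer -6516
Stage 2: U1 = -6516; r = 3; total draws C(9,4) = 126; favorable C(6,2)*C(3,2) = 45; P = 5/14; answer 5/14
Stage 3: U2 = 5/14; threaded value p + q = 19; c = -9; remainder = value at the root: 4*(-9)^4 - 7*(-9)^3 + 3*(-9)^2 - 4*(-9)^1 - 4 = (26244) + (5103) + (243) + (36) + (-4) = 31622; answer 31622
Stage 4: U3 = 31622; m = -15; a(2) = 3*(-8) - 1*(-15) = -9; iterating: a(2)=-9, a(3)=-19, a(4)=-48, a(5)=-125, a(6)=-327, a(7)=-856, a(8)=-2241, a(9)=-5867, a(10)=-15360, a(11)=-40213, a(12)=-105279, a(13)=-275624, a(14)=-721593, a(15)=-1889155, a(16)=-4945872, a(17)=-12948461, a(18)=-33899511; answer -33899511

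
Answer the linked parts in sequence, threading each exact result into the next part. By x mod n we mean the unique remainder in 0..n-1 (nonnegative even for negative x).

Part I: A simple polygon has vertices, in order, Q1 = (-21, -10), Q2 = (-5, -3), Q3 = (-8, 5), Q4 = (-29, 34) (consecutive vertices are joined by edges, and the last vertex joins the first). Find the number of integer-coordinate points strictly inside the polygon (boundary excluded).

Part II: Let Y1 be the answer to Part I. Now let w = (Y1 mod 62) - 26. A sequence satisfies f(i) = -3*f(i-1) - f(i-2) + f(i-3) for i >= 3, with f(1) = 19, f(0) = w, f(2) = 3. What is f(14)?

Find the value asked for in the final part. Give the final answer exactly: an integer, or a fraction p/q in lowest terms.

333903

Part I: cross terms: (-21*-3 - -5*-10)=13, (-5*5 - -8*-3)=-49, (-8*34 - -29*5)=-127, (-29*-10 - -21*34)=1004; twice the area = |841| = 841; area = 841/2; boundary points = 1 + 1 + 1 + 4 = 7; strictly interior points = area - boundary/2 + 1 = 418; answer 418
Part II: Y1 = 418; w = 20; f(3) = -3*(3) - 1*(19) + 1*(20) = -8; iterating: f(3)=-8, f(4)=40, f(5)=-109, f(6)=279, f(7)=-688, f(8)=1676, f(9)=-4061, f(10)=9819, f(11)=-23720, f(12)=57280, f(13)=-138301, f(14)=333903; answer 333903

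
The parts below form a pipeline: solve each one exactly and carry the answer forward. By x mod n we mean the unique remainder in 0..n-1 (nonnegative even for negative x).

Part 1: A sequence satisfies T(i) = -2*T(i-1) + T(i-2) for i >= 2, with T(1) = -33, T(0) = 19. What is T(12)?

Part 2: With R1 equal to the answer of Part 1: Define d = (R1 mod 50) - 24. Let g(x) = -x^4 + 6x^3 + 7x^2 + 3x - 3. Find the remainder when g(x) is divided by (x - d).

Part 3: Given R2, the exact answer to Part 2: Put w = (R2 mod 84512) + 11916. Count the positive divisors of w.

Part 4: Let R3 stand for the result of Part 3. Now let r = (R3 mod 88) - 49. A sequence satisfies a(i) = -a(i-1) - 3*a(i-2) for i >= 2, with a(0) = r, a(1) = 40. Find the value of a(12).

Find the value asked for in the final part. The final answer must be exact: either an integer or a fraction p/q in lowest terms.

18647

Part 1: T(2) = -2*(-33) + 1*(19) = 85; iterating: T(2)=85, T(3)=-203, T(4)=491, T(5)=-1185, T(6)=2861, T(7)=-6907, T(8)=16675, T(9)=-40257, T(10)=97189, T(11)=-234635, T(12)=566459; answer 566459
Part 2: R1 = 566459; d = -15; remainder = value at the root: -1*(-15)^4 + 6*(-15)^3 + 7*(-15)^2 + 3*(-15)^1 - 3 = (-50625) + (-20250) + (1575) + (-45) + (-3) = -69348; answer -69348
Part 3: R2 = -69348; w = 27080; 27080 = 2^3 * 5 * 677; number of divisors = (3+1) * (1+1) * (1+1) = 16; answer 16
Part 4: R3 = 16; r = -33; a(2) = -1*(40) - 3*(-33) = 59; iterating: a(2)=59, a(3)=-179, a(4)=2, a(5)=535, a(6)=-541, a(7)=-1064, a(8)=2687, a(9)=505, a(10)=-8566, a(11)=7051, a(12)=18647; answer 18647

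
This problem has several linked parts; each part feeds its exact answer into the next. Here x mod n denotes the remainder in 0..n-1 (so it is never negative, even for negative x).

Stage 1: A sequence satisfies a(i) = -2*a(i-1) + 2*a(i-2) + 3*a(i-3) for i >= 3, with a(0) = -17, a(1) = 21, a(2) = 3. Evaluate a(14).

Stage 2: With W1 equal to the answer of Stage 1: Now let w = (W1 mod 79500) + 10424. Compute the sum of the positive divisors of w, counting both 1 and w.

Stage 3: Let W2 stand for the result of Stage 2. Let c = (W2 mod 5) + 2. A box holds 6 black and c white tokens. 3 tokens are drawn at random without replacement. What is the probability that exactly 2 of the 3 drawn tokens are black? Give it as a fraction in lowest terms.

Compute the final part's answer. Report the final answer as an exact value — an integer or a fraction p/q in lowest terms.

1/2

Stage 1: a(3) = -2*(3) + 2*(21) + 3*(-17) = -15; iterating: a(3)=-15, a(4)=99, a(5)=-219, a(6)=591, a(7)=-1323, a(8)=3171, a(9)=-7215, a(10)=16803, a(11)=-38523, a(12)=89007, a(13)=-204651, a(14)=471747; answer 471747
Stage 2: W1 = 471747; w = 84671; 84671 = 227 * 373; sigma = (1 + 227) * (1 + 373) = 228 * 374 = 85272; answer 85272
Stage 3: W2 = 85272; c = 4; total draws C(10,3) = 120; favorable C(6,2)*C(4,1) = 60; P = 1/2; answer 1/2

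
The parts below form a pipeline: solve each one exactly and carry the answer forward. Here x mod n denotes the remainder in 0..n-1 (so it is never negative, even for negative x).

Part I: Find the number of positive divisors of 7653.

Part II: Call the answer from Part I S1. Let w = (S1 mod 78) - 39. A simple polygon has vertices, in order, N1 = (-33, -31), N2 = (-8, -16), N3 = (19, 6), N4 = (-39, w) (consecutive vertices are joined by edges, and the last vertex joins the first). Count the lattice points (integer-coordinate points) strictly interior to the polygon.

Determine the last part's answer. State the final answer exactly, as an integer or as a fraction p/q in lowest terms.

76

Part I: 7653 = 3 * 2551; number of divisors = (1+1) * (1+1) = 4; answer 4
Part II: S1 = 4; w = -35; cross terms: (-33*-16 - -8*-31)=280, (-8*6 - 19*-16)=256, (19*-35 - -39*6)=-431, (-39*-31 - -33*-35)=54; twice the area = |159| = 159; area = 159/2; boundary points = 5 + 1 + 1 + 2 = 9; strictly interior points = area - boundary/2 + 1 = 76; answer 76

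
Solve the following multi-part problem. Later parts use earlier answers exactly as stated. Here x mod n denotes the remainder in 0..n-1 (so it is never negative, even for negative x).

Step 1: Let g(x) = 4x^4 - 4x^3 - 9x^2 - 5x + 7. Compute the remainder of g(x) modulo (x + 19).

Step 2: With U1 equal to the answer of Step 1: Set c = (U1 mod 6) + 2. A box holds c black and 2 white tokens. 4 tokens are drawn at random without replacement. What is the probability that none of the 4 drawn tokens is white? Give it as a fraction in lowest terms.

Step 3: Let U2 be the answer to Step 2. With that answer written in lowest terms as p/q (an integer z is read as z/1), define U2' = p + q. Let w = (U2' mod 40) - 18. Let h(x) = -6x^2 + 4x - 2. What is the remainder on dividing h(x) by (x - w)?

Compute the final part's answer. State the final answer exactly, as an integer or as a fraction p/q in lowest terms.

Step 1: remainder = value at the root: 4*(-19)^4 - 4*(-19)^3 - 9*(-19)^2 - 5*(-19)^1 + 7 = (521284) + (27436) + (-3249) + (95) + (7) = 545573; answer 545573
Step 2: U1 = 545573; c = 7; total draws C(9,4) = 126; favorable C(7,4) = 35; P = 5/18; answer 5/18
Step 3: U2 = 5/18; threaded value p + q = 23; w = 5; remainder = value at the root: -6*(5)^2 + 4*(5)^1 - 2 = (-150) + (20) + (-2) = -132; answer -132

-132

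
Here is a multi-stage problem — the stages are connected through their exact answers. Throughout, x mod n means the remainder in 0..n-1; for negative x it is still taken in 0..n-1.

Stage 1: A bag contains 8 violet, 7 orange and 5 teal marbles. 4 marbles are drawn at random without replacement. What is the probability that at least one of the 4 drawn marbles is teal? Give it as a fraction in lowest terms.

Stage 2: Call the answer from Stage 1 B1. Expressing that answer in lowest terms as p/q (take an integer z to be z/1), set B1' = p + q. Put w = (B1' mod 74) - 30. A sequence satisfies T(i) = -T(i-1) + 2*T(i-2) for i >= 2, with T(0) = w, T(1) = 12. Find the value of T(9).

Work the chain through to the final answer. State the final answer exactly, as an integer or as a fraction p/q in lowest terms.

862

Stage 1: total draws C(20,4) = 4845; complement C(15,4) = 1365; favorable 4845 - 1365 = 3480; P = 232/323; answer 232/323
Stage 2: B1 = 232/323; threaded value p + q = 555; w = 7; T(2) = -1*(12) + 2*(7) = 2; iterating: T(2)=2, T(3)=22, T(4)=-18, T(5)=62, T(6)=-98, T(7)=222, T(8)=-418, T(9)=862; answer 862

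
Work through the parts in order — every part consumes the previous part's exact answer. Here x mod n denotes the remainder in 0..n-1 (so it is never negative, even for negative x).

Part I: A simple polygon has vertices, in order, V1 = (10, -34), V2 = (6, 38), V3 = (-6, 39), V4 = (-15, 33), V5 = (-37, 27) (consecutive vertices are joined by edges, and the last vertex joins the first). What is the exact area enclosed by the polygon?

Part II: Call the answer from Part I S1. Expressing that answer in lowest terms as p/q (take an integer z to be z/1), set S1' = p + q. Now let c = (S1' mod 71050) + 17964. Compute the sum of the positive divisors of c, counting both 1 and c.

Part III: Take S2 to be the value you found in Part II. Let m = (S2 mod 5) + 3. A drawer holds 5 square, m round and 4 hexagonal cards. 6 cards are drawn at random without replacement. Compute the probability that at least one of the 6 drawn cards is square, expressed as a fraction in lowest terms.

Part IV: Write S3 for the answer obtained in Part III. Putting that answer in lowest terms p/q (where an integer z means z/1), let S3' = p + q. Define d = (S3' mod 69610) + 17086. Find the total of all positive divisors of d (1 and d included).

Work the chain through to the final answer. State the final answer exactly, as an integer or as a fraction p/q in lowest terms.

27480

Part I: cross terms: (10*38 - 6*-34)=584, (6*39 - -6*38)=462, (-6*33 - -15*39)=387, (-15*27 - -37*33)=816, (-37*-34 - 10*27)=988; twice the area = |3237| = 3237; area = 3237/2; answer 3237/2
Part II: S1 = 3237/2; threaded value p + q = 3239; c = 21203; 21203 = 7 * 13 * 233; sigma = (1 + 7) * (1 + 13) * (1 + 233) = 8 * 14 * 234 = 26208; answer 26208
Part III: S2 = 26208; m = 6; total draws C(15,6) = 5005; complement C(10,6) = 210; favorable 5005 - 210 = 4795; P = 137/143; answer 137/143
Part IV: S3 = 137/143; threaded value p + q = 280; d = 17366; 17366 = 2 * 19 * 457; sigma = (1 + 2) * (1 + 19) * (1 + 457) = 3 * 20 * 458 = 27480; answer 27480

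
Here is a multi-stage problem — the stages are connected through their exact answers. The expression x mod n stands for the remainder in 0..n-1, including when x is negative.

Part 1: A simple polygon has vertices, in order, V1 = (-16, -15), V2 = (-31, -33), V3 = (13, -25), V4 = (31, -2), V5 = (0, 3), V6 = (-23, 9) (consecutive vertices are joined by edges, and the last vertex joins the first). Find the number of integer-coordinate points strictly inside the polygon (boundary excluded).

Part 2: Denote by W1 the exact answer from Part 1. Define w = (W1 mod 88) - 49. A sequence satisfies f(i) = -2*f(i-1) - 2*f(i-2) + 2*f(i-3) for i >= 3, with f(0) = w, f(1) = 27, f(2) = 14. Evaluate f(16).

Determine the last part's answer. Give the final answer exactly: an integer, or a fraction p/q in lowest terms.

-559648

Part 1: cross terms: (-16*-33 - -31*-15)=63, (-31*-25 - 13*-33)=1204, (13*-2 - 31*-25)=749, (31*3 - 0*-2)=93, (0*9 - -23*3)=69, (-23*-15 - -16*9)=489; twice the area = |2667| = 2667; area = 2667/2; boundary points = 3 + 4 + 1 + 1 + 1 + 1 = 11; strictly interior points = area - boundary/2 + 1 = 1329; answer 1329
Part 2: W1 = 1329; w = -40; f(3) = -2*(14) - 2*(27) + 2*(-40) = -162; iterating: f(3)=-162, f(4)=350, f(5)=-348, f(6)=-328, f(7)=2052, f(8)=-4144, f(9)=3528, f(10)=5336, f(11)=-26016, f(12)=48416, f(13)=-34128, f(14)=-80608, f(15)=326304, f(16)=-559648; answer -559648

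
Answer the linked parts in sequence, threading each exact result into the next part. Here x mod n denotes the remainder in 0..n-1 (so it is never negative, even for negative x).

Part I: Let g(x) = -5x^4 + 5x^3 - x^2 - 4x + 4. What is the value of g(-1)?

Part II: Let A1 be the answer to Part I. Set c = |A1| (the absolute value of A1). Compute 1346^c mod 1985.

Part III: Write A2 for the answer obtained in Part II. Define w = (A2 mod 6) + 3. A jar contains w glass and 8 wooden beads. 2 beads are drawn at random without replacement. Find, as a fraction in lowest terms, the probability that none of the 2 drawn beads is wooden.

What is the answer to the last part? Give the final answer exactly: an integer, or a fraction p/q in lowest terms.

3/55

Part I: -5*(-1)^4 + 5*(-1)^3 - 1*(-1)^2 - 4*(-1)^1 + 4 = (-5) + (-5) + (-1) + (4) + (4) = -3; answer -3
Part II: A1 = -3; c = 3; squarings mod 1985: 1346^1=1346, 1346^2=1396; 1346^3 = 1346^1 * 1346^2 = 1206 (mod 1985); answer 1206
Part III: A2 = 1206; w = 3; total draws C(11,2) = 55; favorable C(3,2) = 3; P = 3/55; answer 3/55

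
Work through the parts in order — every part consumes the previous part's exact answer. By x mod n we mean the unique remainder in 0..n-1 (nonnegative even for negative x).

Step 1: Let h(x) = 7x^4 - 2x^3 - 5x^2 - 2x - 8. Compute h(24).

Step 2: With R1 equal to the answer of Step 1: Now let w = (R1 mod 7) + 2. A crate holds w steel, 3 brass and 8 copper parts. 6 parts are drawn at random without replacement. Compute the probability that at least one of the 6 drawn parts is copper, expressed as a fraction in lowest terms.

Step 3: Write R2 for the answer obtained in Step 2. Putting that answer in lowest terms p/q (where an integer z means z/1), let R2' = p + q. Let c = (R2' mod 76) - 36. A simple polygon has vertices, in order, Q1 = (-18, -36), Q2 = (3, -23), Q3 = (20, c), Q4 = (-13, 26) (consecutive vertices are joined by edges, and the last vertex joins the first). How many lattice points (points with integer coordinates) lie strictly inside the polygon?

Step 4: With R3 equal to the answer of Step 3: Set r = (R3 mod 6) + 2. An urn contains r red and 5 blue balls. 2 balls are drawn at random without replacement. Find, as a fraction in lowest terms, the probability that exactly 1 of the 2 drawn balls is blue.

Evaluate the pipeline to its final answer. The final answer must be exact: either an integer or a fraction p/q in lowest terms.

Step 1: 7*(24)^4 - 2*(24)^3 - 5*(24)^2 - 2*(24)^1 - 8 = (2322432) + (-27648) + (-2880) + (-48) + (-8) = 2291848; answer 2291848
Step 2: R1 = 2291848; w = 8; total draws C(19,6) = 27132; complement C(11,6) = 462; favorable 27132 - 462 = 26670; P = 635/646; answer 635/646
Step 3: R2 = 635/646; threaded value p + q = 1281; c = 29; cross terms: (-18*-23 - 3*-36)=522, (3*29 - 20*-23)=547, (20*26 - -13*29)=897, (-13*-36 - -18*26)=936; twice the area = |2902| = 2902; area = 1451; boundary points = 1 + 1 + 3 + 1 = 6; strictly interior points = area - boundary/2 + 1 = 1449; answer 1449
Step 4: R3 = 1449; r = 5; total draws C(10,2) = 45; favorable C(5,1)*C(5,1) = 25; P = 5/9; answer 5/9

5/9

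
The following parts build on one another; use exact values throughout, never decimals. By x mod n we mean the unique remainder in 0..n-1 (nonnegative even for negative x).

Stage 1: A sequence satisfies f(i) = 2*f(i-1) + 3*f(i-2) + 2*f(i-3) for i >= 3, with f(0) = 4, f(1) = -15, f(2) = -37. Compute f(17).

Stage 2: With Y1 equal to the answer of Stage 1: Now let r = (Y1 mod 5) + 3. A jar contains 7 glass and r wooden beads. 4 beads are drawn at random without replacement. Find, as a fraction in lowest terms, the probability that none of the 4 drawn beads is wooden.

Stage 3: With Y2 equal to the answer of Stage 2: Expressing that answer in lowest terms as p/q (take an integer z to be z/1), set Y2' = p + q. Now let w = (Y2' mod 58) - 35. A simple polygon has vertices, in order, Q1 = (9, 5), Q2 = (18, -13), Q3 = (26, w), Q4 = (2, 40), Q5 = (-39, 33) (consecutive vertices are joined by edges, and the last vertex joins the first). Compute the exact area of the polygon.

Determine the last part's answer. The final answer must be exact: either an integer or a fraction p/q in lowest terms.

2289/2

Stage 1: f(3) = 2*(-37) + 3*(-15) + 2*(4) = -111; iterating: f(3)=-111, f(4)=-363, f(5)=-1133, f(6)=-3577, f(7)=-11279, f(8)=-35555, f(9)=-112101, f(10)=-353425, f(11)=-1114263, f(12)=-3513003, f(13)=-11075645, f(14)=-34918825, f(15)=-110090591, f(16)=-347088947, f(17)=-1094287317; answer -1094287317
Stage 2: Y1 = -1094287317; r = 6; total draws C(13,4) = 715; favorable C(7,4) = 35; P = 7/143; answer 7/143
Stage 3: Y2 = 7/143; threaded value p + q = 150; w = -1; cross terms: (9*-13 - 18*5)=-207, (18*-1 - 26*-13)=320, (26*40 - 2*-1)=1042, (2*33 - -39*40)=1626, (-39*5 - 9*33)=-492; twice the area = |2289| = 2289; area = 2289/2; answer 2289/2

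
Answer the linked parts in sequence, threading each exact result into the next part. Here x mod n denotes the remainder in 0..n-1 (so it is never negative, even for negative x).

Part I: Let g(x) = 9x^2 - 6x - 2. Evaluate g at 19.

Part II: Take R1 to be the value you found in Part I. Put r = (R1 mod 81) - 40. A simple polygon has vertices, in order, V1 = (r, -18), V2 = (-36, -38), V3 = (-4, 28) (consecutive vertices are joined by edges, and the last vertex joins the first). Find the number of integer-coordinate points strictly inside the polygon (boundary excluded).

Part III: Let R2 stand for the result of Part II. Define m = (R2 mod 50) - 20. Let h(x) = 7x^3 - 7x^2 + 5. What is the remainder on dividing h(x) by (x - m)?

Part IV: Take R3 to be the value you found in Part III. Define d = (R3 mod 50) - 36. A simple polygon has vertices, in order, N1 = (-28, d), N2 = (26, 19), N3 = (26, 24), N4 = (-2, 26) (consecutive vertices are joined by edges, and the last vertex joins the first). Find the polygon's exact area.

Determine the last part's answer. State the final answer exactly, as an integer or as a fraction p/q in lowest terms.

Part I: 9*(19)^2 - 6*(19)^1 - 2 = (3249) + (-114) + (-2) = 3133; answer 3133
Part II: R1 = 3133; r = 15; cross terms: (15*-38 - -36*-18)=-1218, (-36*28 - -4*-38)=-1160, (-4*-18 - 15*28)=-348; twice the area = |-2726| = 2726; area = 1363; boundary points = 1 + 2 + 1 = 4; strictly interior points = area - boundary/2 + 1 = 1362; answer 1362
Part III: R2 = 1362; m = -8; remainder = value at the root: 7*(-8)^3 - 7*(-8)^2 + 5 = (-3584) + (-448) + (5) = -4027; answer -4027
Part IV: R3 = -4027; d = -13; cross terms: (-28*19 - 26*-13)=-194, (26*24 - 26*19)=130, (26*26 - -2*24)=724, (-2*-13 - -28*26)=754; twice the area = |1414| = 1414; area = 707; answer 707

707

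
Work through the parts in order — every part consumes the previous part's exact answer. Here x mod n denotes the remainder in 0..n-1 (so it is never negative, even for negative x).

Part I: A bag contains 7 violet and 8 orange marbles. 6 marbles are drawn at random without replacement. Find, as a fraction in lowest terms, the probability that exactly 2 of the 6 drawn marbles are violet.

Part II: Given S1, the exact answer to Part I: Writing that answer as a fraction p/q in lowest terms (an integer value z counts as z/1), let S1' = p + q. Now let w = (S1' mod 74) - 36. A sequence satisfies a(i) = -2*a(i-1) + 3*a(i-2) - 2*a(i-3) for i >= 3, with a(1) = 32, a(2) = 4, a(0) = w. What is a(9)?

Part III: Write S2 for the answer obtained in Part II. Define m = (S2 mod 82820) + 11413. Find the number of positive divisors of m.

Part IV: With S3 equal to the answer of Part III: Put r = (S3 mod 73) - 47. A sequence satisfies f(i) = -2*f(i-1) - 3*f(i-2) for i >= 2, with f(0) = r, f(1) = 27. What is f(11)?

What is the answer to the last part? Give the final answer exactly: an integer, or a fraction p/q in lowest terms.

-4791

Part I: total draws C(15,6) = 5005; favorable C(7,2)*C(8,4) = 1470; P = 42/143; answer 42/143
Part II: S1 = 42/143; threaded value p + q = 185; w = 1; a(3) = -2*(4) + 3*(32) - 2*(1) = 86; iterating: a(3)=86, a(4)=-224, a(5)=698, a(6)=-2240, a(7)=7022, a(8)=-22160, a(9)=69866; answer 69866
Part III: S2 = 69866; m = 81279; 81279 = 3^2 * 11 * 821; number of divisors = (2+1) * (1+1) * (1+1) = 12; answer 12
Part IV: S3 = 12; r = -35; f(2) = -2*(27) - 3*(-35) = 51; iterating: f(2)=51, f(3)=-183, f(4)=213, f(5)=123, f(6)=-885, f(7)=1401, f(8)=-147, f(9)=-3909, f(10)=8259, f(11)=-4791; answer -4791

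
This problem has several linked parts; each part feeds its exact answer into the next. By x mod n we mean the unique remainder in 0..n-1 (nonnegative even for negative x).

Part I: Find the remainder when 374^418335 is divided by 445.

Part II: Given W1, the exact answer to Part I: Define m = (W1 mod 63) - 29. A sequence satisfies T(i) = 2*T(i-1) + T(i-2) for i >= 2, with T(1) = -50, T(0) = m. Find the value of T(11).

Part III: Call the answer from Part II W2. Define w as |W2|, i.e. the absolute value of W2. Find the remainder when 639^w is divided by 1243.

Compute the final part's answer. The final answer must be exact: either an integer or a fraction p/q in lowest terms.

Part I: squarings mod 445: 374^1=374, 374^2=146, 374^4=401, 374^8=156, 374^16=306, 374^32=186, 374^64=331, 374^128=91, 374^256=271, 374^512=16, 374^1024=256, 374^2048=121, 374^4096=401, 374^8192=156, 374^16384=306, 374^32768=186, 374^65536=331, 374^131072=91, 374^262144=271; 374^418335 = 374^1 * 374^2 * 374^4 * 374^8 * 374^16 * 374^512 * 374^8192 * 374^16384 * 374^131072 * 374^262144 = 169 (mod 445); answer 169
Part II: W1 = 169; m = 14; T(2) = 2*(-50) + 1*(14) = -86; iterating: T(2)=-86, T(3)=-222, T(4)=-530, T(5)=-1282, T(6)=-3094, T(7)=-7470, T(8)=-18034, T(9)=-43538, T(10)=-105110, T(11)=-253758; answer -253758
Part III: W2 = -253758; w = 253758; squarings mod 1243: 639^1=639, 639^2=617, 639^4=331, 639^8=177, 639^16=254, 639^32=1123, 639^64=727, 639^128=254, 639^256=1123, 639^512=727, 639^1024=254, 639^2048=1123, 639^4096=727, 639^8192=254, 639^16384=1123, 639^32768=727, 639^65536=254, 639^131072=1123; 639^253758 = 639^2 * 639^4 * 639^8 * 639^16 * 639^32 * 639^256 * 639^512 * 639^1024 * 639^2048 * 639^4096 * 639^16384 * 639^32768 * 639^65536 * 639^131072 = 122 (mod 1243); answer 122

122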